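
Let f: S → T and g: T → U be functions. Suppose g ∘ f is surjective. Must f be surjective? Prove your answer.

not surjective

No. Take S = {0, 1}, T = {0, 1, 2, 3, 4}, U = {0}, f(a) = 0 for every a ∈ S, and g(b) = 0 for every b ∈ T.
Then g ∘ f is surjective onto {0}, but 4 ∈ T has no preimage under f, so f is not surjective.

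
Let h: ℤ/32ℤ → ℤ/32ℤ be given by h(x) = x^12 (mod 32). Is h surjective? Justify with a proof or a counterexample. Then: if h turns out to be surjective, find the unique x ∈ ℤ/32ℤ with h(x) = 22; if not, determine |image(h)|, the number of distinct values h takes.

h(0) = 0^12 = 0.
h(2): Repeated squaring mod 32: 2^1 ≡ 2, 2^2 ≡ 2² = 4, 2^4 ≡ 4² = 16, 2^8 ≡ 16² = 256 ≡ 0. Since 12 = 8 + 4, 2^12 ≡ 0·16: 0·16 = 0. So 2^12 ≡ 0 (mod 32).
So h(0) = h(2) = 0 while 0 ≠ 2, thus h is not injective.
A non-injective map from the 32-element set ℤ/32ℤ to itself takes at most 31 distinct values, so it cannot be surjective. Hence h is not surjective.
Since h is not surjective, we determine |image(h)|. Computing x^12 mod 32 for each x (by repeated squaring, reducing mod 32 at every step), the values h(0), h(1), …, h(31) are: 0, 1, 0, 17, 0, 17, 0, 1, 0, 1, 0, 17, 0, 17, 0, 1, 0, 1, 0, 17, 0, 17, 0, 1, 0, 1, 0, 17, 0, 17, 0, 1.
The distinct values are {0, 1, 17}; there are 3 of them.

3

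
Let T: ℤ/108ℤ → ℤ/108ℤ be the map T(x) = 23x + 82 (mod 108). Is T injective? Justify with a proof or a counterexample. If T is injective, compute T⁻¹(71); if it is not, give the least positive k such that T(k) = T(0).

Recall that injectivity means: for all u, v in the domain, T(u) = T(v) implies u = v.
Suppose T(u) = T(v) in ℤ/108ℤ. Then 23u + 82 ≡ 23v + 82 (mod 108), so 23(u − v) ≡ 0 (mod 108).
Since gcd(23, 108) = 1, 23 is invertible modulo 108, so u − v ≡ 0 (mod 108), i.e. u = v.
Therefore T is injective.
We now compute 23⁻¹ mod 108 explicitly. Euclid's algorithm: 108 = 4·23 + 16, 23 = 1·16 + 7, 16 = 2·7 + 2, 7 = 3·2 + 1; back-substituting gives 1 = 47·23 − 10·108, so 23⁻¹ ≡ 47 (mod 108).
Since T is injective, we find T⁻¹(71): we need 23x ≡ 71 − 82 ≡ 97 (mod 108). Using 23⁻¹ = 47: x ≡ 47·97 = 4559 = 42·108 + 23, so x = 23.
Check: T(23) = 23·23 + 82 = 611 = 5·108 + 71 ≡ 71 (mod 108).

23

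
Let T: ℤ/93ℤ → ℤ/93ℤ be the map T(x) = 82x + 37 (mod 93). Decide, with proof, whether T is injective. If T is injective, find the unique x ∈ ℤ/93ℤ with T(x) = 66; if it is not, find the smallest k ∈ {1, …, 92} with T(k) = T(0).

By definition, T is injective if T(x_1) = T(x_2) implies x_1 = x_2.
Suppose T(x_1) = T(x_2) in ℤ/93ℤ. Then 82x_1 + 37 ≡ 82x_2 + 37 (mod 93), so 82(x_1 − x_2) ≡ 0 (mod 93).
Since gcd(82, 93) = 1, 82 is invertible modulo 93, therefore x_1 − x_2 ≡ 0 (mod 93), i.e. x_1 = x_2.
Hence T is injective.
We now compute 82⁻¹ mod 93 explicitly. Euclid's algorithm: 93 = 1·82 + 11, 82 = 7·11 + 5, 11 = 2·5 + 1; back-substituting gives 1 = 76·82 − 67·93, so 82⁻¹ ≡ 76 (mod 93).
Since T is injective, we find T⁻¹(66): we need 82x ≡ 66 − 37 ≡ 29 (mod 93). Using 82⁻¹ = 76: x ≡ 76·29 = 2204 = 23·93 + 65, so x = 65.
Check: T(65) = 82·65 + 37 = 5367 = 57·93 + 66 ≡ 66 (mod 93).

65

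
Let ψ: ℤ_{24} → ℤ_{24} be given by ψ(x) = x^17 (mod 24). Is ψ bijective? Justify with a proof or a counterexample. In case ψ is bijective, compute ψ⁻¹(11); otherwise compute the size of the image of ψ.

ψ(0) = 0^17 = 0.
ψ(6): Repeated squaring mod 24: 6^1 ≡ 6, 6^2 ≡ 6² = 36 ≡ 12, 6^4 ≡ 12² = 144 ≡ 0, 6^8 ≡ 0² = 0, 6^16 ≡ 0² = 0. Since 17 = 16 + 1, 6^17 ≡ 0·6: 0·6 = 0. So 6^17 ≡ 0 (mod 24).
So ψ(0) = ψ(6) = 0 while 0 ≠ 6, so ψ is not injective, hence not bijective.
Since ψ is not bijective, we determine |image(ψ)|. Computing x^17 mod 24 for each x (by repeated squaring, reducing mod 24 at every step), the values ψ(0), ψ(1), …, ψ(23) are: 0, 1, 8, 3, 16, 5, 0, 7, 8, 9, 16, 11, 0, 13, 8, 15, 16, 17, 0, 19, 8, 21, 16, 23.
The distinct values are {0, 1, 3, 5, 7, 8, 9, 11, 13, 15, 16, 17, 19, 21, 23}; there are 15 of them.

15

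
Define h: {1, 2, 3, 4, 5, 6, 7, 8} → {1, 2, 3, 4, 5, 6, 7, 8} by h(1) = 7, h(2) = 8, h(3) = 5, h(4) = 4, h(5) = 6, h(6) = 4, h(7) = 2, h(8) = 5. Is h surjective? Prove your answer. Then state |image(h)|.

No element maps to 1, so h is not surjective.
The image of h is {2, 4, 5, 6, 7, 8}, which has 6 elements.

6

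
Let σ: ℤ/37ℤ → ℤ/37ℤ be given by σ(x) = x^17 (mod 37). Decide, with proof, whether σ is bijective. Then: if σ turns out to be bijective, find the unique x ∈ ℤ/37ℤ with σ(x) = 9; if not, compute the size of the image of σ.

33

Since 37 is prime, the nonzero elements of ℤ/37ℤ form a cyclic group of order 36.
As gcd(17, 36) = 1, raising to the 17th power is a bijection on this group: if s^17 ≡ t^17 then (st^{−1})^17 = 1, and the only element of order dividing gcd(17, 36) = 1 is 1, so s = t.
With σ(0) = 0 this makes σ injective on all of ℤ/37ℤ, hence bijective (finite equal-size domain and codomain). In particular σ is bijective.
Since σ is bijective, we find the preimage of 9. The inverse of x ↦ x^17 on (ℤ/37ℤ)^× is x ↦ x^17, because 17·17 = 289 = 8·36 + 1 ≡ 1 (mod 36) and x^{36} = 1 for x ≠ 0 (Fermat). So σ⁻¹(9) = 9^17 mod 37.
Repeated squaring mod 37: 9^1 ≡ 9, 9^2 ≡ 9² = 81 ≡ 7, 9^4 ≡ 7² = 49 ≡ 12, 9^8 ≡ 12² = 144 ≡ 33, 9^16 ≡ 33² = 1089 ≡ 16. Since 17 = 16 + 1, 9^17 ≡ 16·9: 16·9 = 144 ≡ 33. So 9^17 ≡ 33 (mod 37).
Hence σ⁻¹(9) = 33.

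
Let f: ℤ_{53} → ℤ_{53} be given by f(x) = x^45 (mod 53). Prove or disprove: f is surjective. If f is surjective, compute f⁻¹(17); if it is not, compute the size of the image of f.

11

Since 53 is prime, the nonzero elements of ℤ_{53} form a cyclic group of order 52.
As gcd(45, 52) = 1, raising to the 45th power is a bijection on this group: if a^45 ≡ b^45 then (ab^{−1})^45 = 1, and the only element of order dividing gcd(45, 52) = 1 is 1, so a = b.
With f(0) = 0 this makes f injective on all of ℤ_{53}, hence bijective (finite equal-size domain and codomain). In particular f is surjective.
Since f is surjective, we find the preimage of 17. The inverse of x ↦ x^45 on (ℤ_{53})^× is x ↦ x^37, because 45·37 = 1665 = 32·52 + 1 ≡ 1 (mod 52) and x^{52} = 1 for x ≠ 0 (Fermat). So f⁻¹(17) = 17^37 mod 53.
Repeated squaring mod 53: 17^1 ≡ 17, 17^2 ≡ 17² = 289 ≡ 24, 17^4 ≡ 24² = 576 ≡ 46, 17^8 ≡ 46² = 2116 ≡ 49, 17^16 ≡ 49² = 2401 ≡ 16, 17^32 ≡ 16² = 256 ≡ 44. Since 37 = 32 + 4 + 1, 17^37 ≡ 44·46·17: 44·46 = 2024 ≡ 10, then 10·17 = 170 ≡ 11. So 17^37 ≡ 11 (mod 53).
Hence f⁻¹(17) = 11.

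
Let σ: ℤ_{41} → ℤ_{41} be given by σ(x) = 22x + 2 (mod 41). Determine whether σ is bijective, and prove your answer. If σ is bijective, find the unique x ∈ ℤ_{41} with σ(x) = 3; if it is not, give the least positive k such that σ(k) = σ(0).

28

Recall: σ is injective when σ(x_1) = σ(x_2) forces x_1 = x_2.
If σ(x_1) = σ(x_2), then 22x_1 ≡ 22x_2 (mod 41). Because gcd(22, 41) = 1, we may cancel 22 to get x_1 ≡ x_2 (mod 41).
We now compute 22⁻¹ mod 41 explicitly. Euclid's algorithm: 41 = 1·22 + 19, 22 = 1·19 + 3, 19 = 6·3 + 1; back-substituting gives 1 = 28·22 − 15·41, so 22⁻¹ ≡ 28 (mod 41).
Then y ↦ 28(y − 2) is a two-sided inverse to σ, so every y ∈ ℤ_{41} has a preimage.
Therefore σ is bijective.
Since σ is bijective, we find σ⁻¹(3): we need 22x ≡ 3 − 2 ≡ 1 (mod 41). Using 22⁻¹ = 28: x ≡ 28·1 = 28, so x = 28.
Check: σ(28) = 22·28 + 2 = 618 = 15·41 + 3 ≡ 3 (mod 41).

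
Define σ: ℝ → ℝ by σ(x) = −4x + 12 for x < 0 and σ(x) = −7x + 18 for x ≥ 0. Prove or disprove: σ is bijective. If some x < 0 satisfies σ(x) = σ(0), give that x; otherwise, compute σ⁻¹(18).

-3/2

Both pieces are strictly decreasing (slopes −4 and −7), so each is injective on its own interval.
The left piece maps (−∞, 0) onto (12, ∞); the right piece maps [0, ∞) onto (−∞, 18].
These images overlap. In particular σ(0) = 18 (right piece), and solving −4x + 12 = 18 on the left piece gives x = −3/2 < 0.
So σ(−3/2) = σ(0) with −3/2 ≠ 0, and σ is not injective, hence not bijective. This x = −3/2 is the requested value below 0.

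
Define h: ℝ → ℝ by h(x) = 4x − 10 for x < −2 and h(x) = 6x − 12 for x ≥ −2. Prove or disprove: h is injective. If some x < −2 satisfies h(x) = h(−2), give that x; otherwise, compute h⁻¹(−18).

Both pieces are strictly increasing (slopes 4 and 6), so each is injective on its own interval.
The left piece maps (−∞, −2) onto (−∞, −18); the right piece maps [−2, ∞) onto [−24, ∞).
These images overlap. In particular h(−2) = −24 (right piece), and solving 4x − 10 = −24 on the left piece gives x = −7/2 < −2.
So h(−7/2) = h(−2) with −7/2 ≠ −2, and h is not injective. This x = −7/2 is the requested value below −2.

-7/2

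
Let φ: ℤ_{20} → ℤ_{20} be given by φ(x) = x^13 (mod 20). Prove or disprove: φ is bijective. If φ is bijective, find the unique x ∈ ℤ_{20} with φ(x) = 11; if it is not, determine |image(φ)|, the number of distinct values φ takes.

15

φ(0) = 0^13 = 0.
φ(10): Repeated squaring mod 20: 10^1 ≡ 10, 10^2 ≡ 10² = 100 ≡ 0, 10^4 ≡ 0² = 0, 10^8 ≡ 0² = 0. Since 13 = 8 + 4 + 1, 10^13 ≡ 0·0·10: 0·0 = 0, then 0·10 = 0. So 10^13 ≡ 0 (mod 20).
So φ(0) = φ(10) = 0 while 0 ≠ 10, thus φ is not injective, hence not bijective.
Since φ is not bijective, we determine |image(φ)|. Computing x^13 mod 20 for each x (by repeated squaring, reducing mod 20 at every step), the values φ(0), φ(1), …, φ(19) are: 0, 1, 12, 3, 4, 5, 16, 7, 8, 9, 0, 11, 12, 13, 4, 15, 16, 17, 8, 19.
The distinct values are {0, 1, 3, 4, 5, 7, 8, 9, 11, 12, 13, 15, 16, 17, 19}; there are 15 of them.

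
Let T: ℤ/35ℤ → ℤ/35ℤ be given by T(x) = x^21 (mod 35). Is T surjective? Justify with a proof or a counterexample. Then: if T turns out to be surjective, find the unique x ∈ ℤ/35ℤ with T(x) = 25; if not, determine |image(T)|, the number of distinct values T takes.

T(4): Repeated squaring mod 35: 4^1 ≡ 4, 4^2 ≡ 4² = 16, 4^4 ≡ 16² = 256 ≡ 11, 4^8 ≡ 11² = 121 ≡ 16, 4^16 ≡ 16² = 256 ≡ 11. Since 21 = 16 + 4 + 1, 4^21 ≡ 11·11·4: 11·11 = 121 ≡ 16, then 16·4 = 64 ≡ 29. So 4^21 ≡ 29 (mod 35).
T(9): Repeated squaring mod 35: 9^1 ≡ 9, 9^2 ≡ 9² = 81 ≡ 11, 9^4 ≡ 11² = 121 ≡ 16, 9^8 ≡ 16² = 256 ≡ 11, 9^16 ≡ 11² = 121 ≡ 16. Since 21 = 16 + 4 + 1, 9^21 ≡ 16·16·9: 16·16 = 256 ≡ 11, then 11·9 = 99 ≡ 29. So 9^21 ≡ 29 (mod 35).
So T(4) = T(9) = 29 while 4 ≠ 9, so T is not injective.
A non-injective map from the 35-element set ℤ/35ℤ to itself takes at most 34 distinct values, so it cannot be surjective. Hence T is not surjective.
Since T is not surjective, we determine |image(T)|. Computing x^21 mod 35 for each x (by repeated squaring, reducing mod 35 at every step), the values T(0), T(1), …, T(34) are: 0, 1, 22, 13, 29, 20, 6, 7, 8, 29, 20, 1, 27, 13, 14, 15, 1, 27, 8, 34, 20, 21, 22, 8, 34, 15, 6, 27, 28, 29, 15, 6, 22, 13, 34.
The distinct values are {0, 1, 6, 7, 8, 13, 14, 15, 20, 21, 22, 27, 28, 29, 34}; there are 15 of them.

15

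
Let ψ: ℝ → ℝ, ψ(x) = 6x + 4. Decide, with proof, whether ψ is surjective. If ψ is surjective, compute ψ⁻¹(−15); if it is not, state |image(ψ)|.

For any y ∈ ℝ, x = (y − 4)/6 satisfies ψ(x) = y.
Hence ψ is surjective.
Since ψ is surjective, we compute ψ⁻¹(−15) = (−15 − 4)/6 = −19/6.

-19/6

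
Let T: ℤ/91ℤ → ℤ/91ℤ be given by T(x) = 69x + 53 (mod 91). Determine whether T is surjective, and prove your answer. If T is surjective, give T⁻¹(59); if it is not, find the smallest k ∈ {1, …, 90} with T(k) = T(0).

8

Since gcd(69, 91) = 1, 69 is invertible modulo 91. Euclid's algorithm: 91 = 1·69 + 22, 69 = 3·22 + 3, 22 = 7·3 + 1; back-substituting gives 1 = 62·69 − 47·91, so 69⁻¹ ≡ 62 (mod 91).
Then y ↦ 62(y − 53) is a two-sided inverse to T, so every y ∈ ℤ/91ℤ has a preimage.
Hence T is surjective.
Since T is surjective, we find T⁻¹(59): we need 69x ≡ 59 − 53 ≡ 6 (mod 91). Using 69⁻¹ = 62: x ≡ 62·6 = 372 = 4·91 + 8, so x = 8.
Check: T(8) = 69·8 + 53 = 605 = 6·91 + 59 ≡ 59 (mod 91).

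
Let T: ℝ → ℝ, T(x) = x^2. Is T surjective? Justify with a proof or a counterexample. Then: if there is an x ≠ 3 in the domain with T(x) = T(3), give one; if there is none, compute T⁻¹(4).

Since 2 is even, x^2 ≥ 0 for all x ∈ ℝ, so −1 ∈ ℝ has no preimage. Thus T is not surjective.
For the follow-up, such an x exists: taking x = −3 ∈ ℝ gives T(−3) = 9 = T(3) with −3 ≠ 3.

-3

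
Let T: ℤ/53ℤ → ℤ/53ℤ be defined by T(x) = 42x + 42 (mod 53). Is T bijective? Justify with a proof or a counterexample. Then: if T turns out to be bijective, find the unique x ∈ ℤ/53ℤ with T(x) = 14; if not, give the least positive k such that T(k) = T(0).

17

Suppose T(u) = T(v) in ℤ/53ℤ. Then 42u + 42 ≡ 42v + 42 (mod 53), thus 42(u − v) ≡ 0 (mod 53).
Since gcd(42, 53) = 1, 42 is invertible modulo 53, therefore u − v ≡ 0 (mod 53), i.e. u = v.
We now compute 42⁻¹ mod 53 explicitly. Euclid's algorithm: 53 = 1·42 + 11, 42 = 3·11 + 9, 11 = 1·9 + 2, 9 = 4·2 + 1; back-substituting gives 1 = 24·42 − 19·53, so 42⁻¹ ≡ 24 (mod 53).
For any y ∈ ℤ/53ℤ, x = 24(y − 42) mod 53 satisfies T(x) = 42·24(y − 42) + 42 ≡ y (since 42·24 ≡ 1 mod 53). So every y has a preimage.
Therefore T is bijective.
Since T is bijective, we compute T⁻¹(14): solve 42x + 42 ≡ 14 (mod 53), i.e. 42x ≡ 25 (mod 53).
Multiplying by 42⁻¹ = 24 gives x ≡ 24·25 = 600 = 11·53 + 17 ≡ 17 (mod 53).
Check: T(17) = 42·17 + 42 = 756 = 14·53 + 14 ≡ 14 (mod 53).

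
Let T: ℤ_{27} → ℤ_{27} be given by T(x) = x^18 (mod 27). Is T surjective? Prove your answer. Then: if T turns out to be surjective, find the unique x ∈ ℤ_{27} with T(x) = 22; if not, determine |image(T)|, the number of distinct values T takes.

T(1) = 1^18 = 1.
T(2): Repeated squaring mod 27: 2^1 ≡ 2, 2^2 ≡ 2² = 4, 2^4 ≡ 4² = 16, 2^8 ≡ 16² = 256 ≡ 13, 2^16 ≡ 13² = 169 ≡ 7. Since 18 = 16 + 2, 2^18 ≡ 7·4: 7·4 = 28 ≡ 1. So 2^18 ≡ 1 (mod 27).
So T(1) = T(2) = 1 while 1 ≠ 2, thus T is not injective.
A non-injective map from the 27-element set ℤ_{27} to itself takes at most 26 distinct values, so it cannot be surjective. Therefore T is not surjective.
Since T is not surjective, we determine |image(T)|. Computing x^18 mod 27 for each x (by repeated squaring, reducing mod 27 at every step), the values T(0), T(1), …, T(26) are: 0, 1, 1, 0, 1, 1, 0, 1, 1, 0, 1, 1, 0, 1, 1, 0, 1, 1, 0, 1, 1, 0, 1, 1, 0, 1, 1.
The distinct values are {0, 1}; there are 2 of them.

2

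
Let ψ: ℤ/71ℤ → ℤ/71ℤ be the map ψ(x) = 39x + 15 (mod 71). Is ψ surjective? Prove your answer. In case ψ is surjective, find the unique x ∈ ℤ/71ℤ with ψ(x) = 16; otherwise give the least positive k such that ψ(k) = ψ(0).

By definition, surjectivity means every element of the codomain has a preimage under ψ.
Since gcd(39, 71) = 1, 39 is invertible modulo 71. Euclid's algorithm: 71 = 1·39 + 32, 39 = 1·32 + 7, 32 = 4·7 + 4, 7 = 1·4 + 3, 4 = 1·3 + 1; back-substituting gives 1 = 51·39 − 28·71, so 39⁻¹ ≡ 51 (mod 71).
For any y ∈ ℤ/71ℤ, x = 51(y − 15) mod 71 satisfies ψ(x) = 39·51(y − 15) + 15 ≡ y (since 39·51 ≡ 1 mod 71). So every y has a preimage.
Therefore ψ is surjective.
Since ψ is surjective, we find ψ⁻¹(16): we need 39x ≡ 16 − 15 ≡ 1 (mod 71). Using 39⁻¹ = 51: x ≡ 51·1 = 51, so x = 51.
Check: ψ(51) = 39·51 + 15 = 2004 = 28·71 + 16 ≡ 16 (mod 71).

51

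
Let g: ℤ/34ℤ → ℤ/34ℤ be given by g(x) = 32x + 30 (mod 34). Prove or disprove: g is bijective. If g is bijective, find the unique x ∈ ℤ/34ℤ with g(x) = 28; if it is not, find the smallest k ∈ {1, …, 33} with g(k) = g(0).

17

We have gcd(32, 34) = 2 > 1. Taking a = 0 and b = 17: g(0) = 30 and g(17) = 32·17 + 30 = 574 ≡ 30 (mod 34).
So g(0) = g(17) while 0 ≠ 17, therefore g is not injective, hence not bijective.
Since g is not bijective, we find the least positive k with g(k) = g(0): this means 32k ≡ 0 (mod 34), i.e. 34 ∣ 32k. Since gcd(32, 34) = 2, dividing through by 2 this holds exactly when 17 ∣ 16k, and as gcd(16, 17) = 1, exactly when 17 ∣ k.
The smallest positive such k is 17.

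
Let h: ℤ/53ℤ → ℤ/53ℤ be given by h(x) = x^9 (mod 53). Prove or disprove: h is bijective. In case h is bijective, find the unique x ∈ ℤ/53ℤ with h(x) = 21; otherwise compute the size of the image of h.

14

Since 53 is prime, the nonzero elements of ℤ/53ℤ form a cyclic group of order 52.
As gcd(9, 52) = 1, raising to the 9th power is a bijection on this group: if u^9 ≡ v^9 then (uv^{−1})^9 = 1, and the only element of order dividing gcd(9, 52) = 1 is 1, so u = v.
With h(0) = 0 this makes h injective on all of ℤ/53ℤ, hence bijective (finite equal-size domain and codomain). In particular h is bijective.
Since h is bijective, we find the preimage of 21. The inverse of x ↦ x^9 on (ℤ/53ℤ)^× is x ↦ x^29, because 9·29 = 261 = 5·52 + 1 ≡ 1 (mod 52) and x^{52} = 1 for x ≠ 0 (Fermat). So h⁻¹(21) = 21^29 mod 53.
Repeated squaring mod 53: 21^1 ≡ 21, 21^2 ≡ 21² = 441 ≡ 17, 21^4 ≡ 17² = 289 ≡ 24, 21^8 ≡ 24² = 576 ≡ 46, 21^16 ≡ 46² = 2116 ≡ 49. Since 29 = 16 + 8 + 4 + 1, 21^29 ≡ 49·46·24·21: 49·46 = 2254 ≡ 28, then 28·24 = 672 ≡ 36, then 36·21 = 756 ≡ 14. So 21^29 ≡ 14 (mod 53).
Hence h⁻¹(21) = 14.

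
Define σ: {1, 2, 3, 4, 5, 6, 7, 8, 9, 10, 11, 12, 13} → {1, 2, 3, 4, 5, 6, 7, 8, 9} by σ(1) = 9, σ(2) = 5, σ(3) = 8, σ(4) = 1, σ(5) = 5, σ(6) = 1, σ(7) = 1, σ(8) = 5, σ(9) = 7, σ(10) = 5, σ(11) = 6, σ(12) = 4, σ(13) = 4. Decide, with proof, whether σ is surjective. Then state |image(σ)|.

No element maps to 2, so σ is not surjective.
The image of σ is {1, 4, 5, 6, 7, 8, 9}, which has 7 elements.

7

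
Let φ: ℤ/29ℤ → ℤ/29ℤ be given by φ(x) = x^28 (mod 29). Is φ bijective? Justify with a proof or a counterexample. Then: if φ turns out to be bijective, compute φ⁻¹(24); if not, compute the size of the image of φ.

2

φ(1) = 1^28 = 1.
φ(2): Repeated squaring mod 29: 2^1 ≡ 2, 2^2 ≡ 2² = 4, 2^4 ≡ 4² = 16, 2^8 ≡ 16² = 256 ≡ 24, 2^16 ≡ 24² = 576 ≡ 25. Since 28 = 16 + 8 + 4, 2^28 ≡ 25·24·16: 25·24 = 600 ≡ 20, then 20·16 = 320 ≡ 1. So 2^28 ≡ 1 (mod 29).
So φ(1) = φ(2) = 1 while 1 ≠ 2, therefore φ is not injective, hence not bijective.
Since φ is not bijective, we determine |image(φ)|. Computing x^28 mod 29 for each x (by repeated squaring, reducing mod 29 at every step), the values φ(0), φ(1), …, φ(28) are: 0, 1, 1, 1, 1, 1, 1, 1, 1, 1, 1, 1, 1, 1, 1, 1, 1, 1, 1, 1, 1, 1, 1, 1, 1, 1, 1, 1, 1.
The distinct values are {0, 1}; there are 2 of them.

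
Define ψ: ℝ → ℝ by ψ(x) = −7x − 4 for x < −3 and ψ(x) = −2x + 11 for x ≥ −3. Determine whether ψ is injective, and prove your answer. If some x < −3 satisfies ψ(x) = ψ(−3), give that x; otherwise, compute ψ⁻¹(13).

Both pieces are strictly decreasing (slopes −7 and −2), so each is injective on its own interval.
The left piece maps (−∞, −3) onto (17, ∞); the right piece maps [−3, ∞) onto (−∞, 17].
These images are disjoint, so no value is attained by both pieces. Therefore ψ is injective.
Because the two images are disjoint, no x < −3 has ψ(x) = ψ(−3), so we compute ψ⁻¹(13): 13 lies in (−∞, 17], so solve −2x + 11 = 13: x = (13 − 11)/(−2) = −1.

-1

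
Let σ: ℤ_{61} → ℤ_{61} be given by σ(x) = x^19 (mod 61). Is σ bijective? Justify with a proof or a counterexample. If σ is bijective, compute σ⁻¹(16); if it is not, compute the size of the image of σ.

Since 61 is prime, the nonzero elements of ℤ_{61} form a cyclic group of order 60.
As gcd(19, 60) = 1, raising to the 19th power is a bijection on this group: if a^19 ≡ b^19 then (ab^{−1})^19 = 1, and the only element of order dividing gcd(19, 60) = 1 is 1, so a = b.
With σ(0) = 0 this makes σ injective on all of ℤ_{61}, hence bijective (finite equal-size domain and codomain). In particular σ is bijective.
Since σ is bijective, we find the preimage of 16. The inverse of x ↦ x^19 on (ℤ_{61})^× is x ↦ x^19, because 19·19 = 361 = 6·60 + 1 ≡ 1 (mod 60) and x^{60} = 1 for x ≠ 0 (Fermat). So σ⁻¹(16) = 16^19 mod 61.
Repeated squaring mod 61: 16^1 ≡ 16, 16^2 ≡ 16² = 256 ≡ 12, 16^4 ≡ 12² = 144 ≡ 22, 16^8 ≡ 22² = 484 ≡ 57, 16^16 ≡ 57² = 3249 ≡ 16. Since 19 = 16 + 2 + 1, 16^19 ≡ 16·12·16: 16·12 = 192 ≡ 9, then 9·16 = 144 ≡ 22. So 16^19 ≡ 22 (mod 61).
Hence σ⁻¹(16) = 22.

22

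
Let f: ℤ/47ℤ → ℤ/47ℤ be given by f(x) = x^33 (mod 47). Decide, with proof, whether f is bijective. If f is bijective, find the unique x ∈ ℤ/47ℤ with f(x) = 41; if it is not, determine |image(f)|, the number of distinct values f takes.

Since 47 is prime, the nonzero elements of ℤ/47ℤ form a cyclic group of order 46.
As gcd(33, 46) = 1, raising to the 33rd power is a bijection on this group: if x_1^33 ≡ x_2^33 then (x_1x_2^{−1})^33 = 1, and the only element of order dividing gcd(33, 46) = 1 is 1, so x_1 = x_2.
With f(0) = 0 this makes f injective on all of ℤ/47ℤ, hence bijective (finite equal-size domain and codomain). In particular f is bijective.
Since f is bijective, we find the preimage of 41. The inverse of x ↦ x^33 on (ℤ/47ℤ)^× is x ↦ x^7, because 33·7 = 231 = 5·46 + 1 ≡ 1 (mod 46) and x^{46} = 1 for x ≠ 0 (Fermat). So f⁻¹(41) = 41^7 mod 47.
Repeated squaring mod 47: 41^1 ≡ 41, 41^2 ≡ 41² = 1681 ≡ 36, 41^4 ≡ 36² = 1296 ≡ 27. Since 7 = 4 + 2 + 1, 41^7 ≡ 27·36·41: 27·36 = 972 ≡ 32, then 32·41 = 1312 ≡ 43. So 41^7 ≡ 43 (mod 47).
Hence f⁻¹(41) = 43.

43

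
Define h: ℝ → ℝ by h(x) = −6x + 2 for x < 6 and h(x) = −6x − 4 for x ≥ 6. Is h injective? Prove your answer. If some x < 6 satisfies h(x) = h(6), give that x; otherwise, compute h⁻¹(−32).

Both pieces are strictly decreasing (slopes −6 and −6), so each is injective on its own interval.
The left piece maps (−∞, 6) onto (−34, ∞); the right piece maps [6, ∞) onto (−∞, −40].
These images are disjoint, so no value is attained by both pieces. Thus h is injective.
Because the two images are disjoint, no x < 6 has h(x) = h(6), so we compute h⁻¹(−32): −32 lies in (−34, ∞), so solve −6x + 2 = −32: x = (−32 − 2)/(−6) = 17/3.

17/3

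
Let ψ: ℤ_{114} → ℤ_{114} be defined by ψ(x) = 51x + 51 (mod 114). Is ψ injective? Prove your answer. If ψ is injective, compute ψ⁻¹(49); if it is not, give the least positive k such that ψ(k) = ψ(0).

38

We have gcd(51, 114) = 3 > 1. Taking a = 0 and b = 38: ψ(0) = 51 and ψ(38) = 51·38 + 51 = 1989 ≡ 51 (mod 114).
So ψ(0) = ψ(38) while 0 ≠ 38, hence ψ is not injective.
Since ψ is not injective, we find the least positive k with ψ(k) = ψ(0): this means 51k ≡ 0 (mod 114), i.e. 114 ∣ 51k. Since gcd(51, 114) = 3, dividing through by 3 this holds exactly when 38 ∣ 17k, and as gcd(17, 38) = 1, exactly when 38 ∣ k.
The smallest positive such k is 38.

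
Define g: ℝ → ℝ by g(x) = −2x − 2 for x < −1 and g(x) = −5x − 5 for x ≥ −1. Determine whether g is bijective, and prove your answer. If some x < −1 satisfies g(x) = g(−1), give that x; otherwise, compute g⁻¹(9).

-11/2

Both pieces are strictly decreasing (slopes −2 and −5), so each is injective on its own interval.
The left piece maps (−∞, −1) onto (0, ∞); the right piece maps [−1, ∞) onto (−∞, 0].
Since 0 = 0, the images partition ℝ: g is injective and surjective, hence bijective.
Because the two images are disjoint, no x < −1 has g(x) = g(−1), so we compute g⁻¹(9): 9 lies in (0, ∞), so solve −2x − 2 = 9: x = (9 + 2)/(−2) = −11/2.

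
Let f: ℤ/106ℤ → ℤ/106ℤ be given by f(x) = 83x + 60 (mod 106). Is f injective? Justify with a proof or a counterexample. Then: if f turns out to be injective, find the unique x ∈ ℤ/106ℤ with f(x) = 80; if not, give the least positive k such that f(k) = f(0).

Suppose f(u) = f(v) in ℤ/106ℤ. Then 83u + 60 ≡ 83v + 60 (mod 106), thus 83(u − v) ≡ 0 (mod 106).
Since gcd(83, 106) = 1, 83 is invertible modulo 106, therefore u − v ≡ 0 (mod 106), i.e. u = v.
Therefore f is injective.
We now compute 83⁻¹ mod 106 explicitly. Euclid's algorithm: 106 = 1·83 + 23, 83 = 3·23 + 14, 23 = 1·14 + 9, 14 = 1·9 + 5, 9 = 1·5 + 4, 5 = 1·4 + 1; back-substituting gives 1 = 23·83 − 18·106, so 83⁻¹ ≡ 23 (mod 106).
Since f is injective, we compute f⁻¹(80): solve 83x + 60 ≡ 80 (mod 106), i.e. 83x ≡ 20 (mod 106).
Multiplying by 83⁻¹ = 23 gives x ≡ 23·20 = 460 = 4·106 + 36 ≡ 36 (mod 106).
Check: f(36) = 83·36 + 60 = 3048 = 28·106 + 80 ≡ 80 (mod 106).

36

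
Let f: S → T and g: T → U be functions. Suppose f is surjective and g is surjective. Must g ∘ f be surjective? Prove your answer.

surjective

Let c ∈ U. Since g is surjective, there is b ∈ T with g(b) = c. Since f is surjective, there is a ∈ S with f(a) = b.
Then (g ∘ f)(a) = g(b) = c. So g ∘ f is surjective.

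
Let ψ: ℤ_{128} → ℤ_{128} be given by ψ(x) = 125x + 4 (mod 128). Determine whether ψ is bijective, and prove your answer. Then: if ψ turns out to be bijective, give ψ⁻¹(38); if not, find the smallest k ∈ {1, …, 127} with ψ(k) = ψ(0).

Recall: ψ is injective when ψ(u) = ψ(v) forces u = v.
Suppose ψ(u) = ψ(v) in ℤ_{128}. Then 125u + 4 ≡ 125v + 4 (mod 128), therefore 125(u − v) ≡ 0 (mod 128).
Since gcd(125, 128) = 1, 125 is invertible modulo 128, thus u − v ≡ 0 (mod 128), i.e. u = v.
We now compute 125⁻¹ mod 128 explicitly. Euclid's algorithm: 128 = 1·125 + 3, 125 = 41·3 + 2, 3 = 1·2 + 1; back-substituting gives 1 = 85·125 − 83·128, so 125⁻¹ ≡ 85 (mod 128).
Then y ↦ 85(y − 4) is a two-sided inverse to ψ, so every y ∈ ℤ_{128} has a preimage.
Hence ψ is bijective.
Since ψ is bijective, we find ψ⁻¹(38): we need 125x ≡ 38 − 4 ≡ 34 (mod 128). Using 125⁻¹ = 85: x ≡ 85·34 = 2890 = 22·128 + 74, so x = 74.
Check: ψ(74) = 125·74 + 4 = 9254 = 72·128 + 38 ≡ 38 (mod 128).

74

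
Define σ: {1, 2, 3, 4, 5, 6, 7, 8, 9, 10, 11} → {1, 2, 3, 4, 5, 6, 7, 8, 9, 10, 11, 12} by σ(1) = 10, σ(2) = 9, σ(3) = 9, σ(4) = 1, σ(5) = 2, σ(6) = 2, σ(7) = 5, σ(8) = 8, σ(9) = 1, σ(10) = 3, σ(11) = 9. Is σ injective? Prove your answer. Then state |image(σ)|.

σ(2) = 9 = σ(3) with 2 ≠ 3, so σ is not injective.
The image of σ is {1, 2, 3, 5, 8, 9, 10}, which has 7 elements.

7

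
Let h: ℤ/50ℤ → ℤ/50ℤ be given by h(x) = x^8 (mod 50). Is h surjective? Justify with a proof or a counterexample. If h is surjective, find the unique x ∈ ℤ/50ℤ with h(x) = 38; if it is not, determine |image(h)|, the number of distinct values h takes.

h(1) = 1^8 = 1.
h(7): Repeated squaring mod 50: 7^1 ≡ 7, 7^2 ≡ 7² = 49, 7^4 ≡ 49² = 2401 ≡ 1, 7^8 ≡ 1² = 1. So 7^8 ≡ 1 (mod 50).
So h(1) = h(7) = 1 while 1 ≠ 7, therefore h is not injective.
A non-injective map from the 50-element set ℤ/50ℤ to itself takes at most 49 distinct values, so it cannot be surjective. So h is not surjective.
Since h is not surjective, we determine |image(h)|. Computing x^8 mod 50 for each x (by repeated squaring, reducing mod 50 at every step), the values h(0), h(1), …, h(49) are: 0, 1, 6, 11, 36, 25, 16, 1, 16, 21, 0, 31, 46, 21, 6, 25, 46, 41, 26, 41, 0, 11, 36, 31, 26, 25, 26, 31, 36, 11, 0, 41, 26, 41, 46, 25, 6, 21, 46, 31, 0, 21, 16, 1, 16, 25, 36, 11, 6, 1.
The distinct values are {0, 1, 6, 11, 16, 21, 25, 26, 31, 36, 41, 46}; there are 12 of them.

12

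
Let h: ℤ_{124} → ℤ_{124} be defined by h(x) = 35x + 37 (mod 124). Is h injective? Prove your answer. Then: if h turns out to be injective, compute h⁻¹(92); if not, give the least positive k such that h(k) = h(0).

By definition, injectivity means: for all u, v in the domain, h(u) = h(v) implies u = v.
Suppose h(u) = h(v) in ℤ_{124}. Then 35u + 37 ≡ 35v + 37 (mod 124), hence 35(u − v) ≡ 0 (mod 124).
Since gcd(35, 124) = 1, 35 is invertible modulo 124, therefore u − v ≡ 0 (mod 124), i.e. u = v.
Thus h is injective.
We now compute 35⁻¹ mod 124 explicitly. Euclid's algorithm: 124 = 3·35 + 19, 35 = 1·19 + 16, 19 = 1·16 + 3, 16 = 5·3 + 1; back-substituting gives 1 = 39·35 − 11·124, so 35⁻¹ ≡ 39 (mod 124).
Since h is injective, we compute h⁻¹(92): solve 35x + 37 ≡ 92 (mod 124), i.e. 35x ≡ 55 (mod 124).
Multiplying by 35⁻¹ = 39 gives x ≡ 39·55 = 2145 = 17·124 + 37 ≡ 37 (mod 124).
Check: h(37) = 35·37 + 37 = 1332 = 10·124 + 92 ≡ 92 (mod 124).

37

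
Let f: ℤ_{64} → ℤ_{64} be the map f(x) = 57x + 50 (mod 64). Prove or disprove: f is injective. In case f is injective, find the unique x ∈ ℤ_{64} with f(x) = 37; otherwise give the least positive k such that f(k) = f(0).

Recall that f is injective when f(u) = f(v) forces u = v.
Suppose f(u) = f(v) in ℤ_{64}. Then 57u + 50 ≡ 57v + 50 (mod 64), thus 57(u − v) ≡ 0 (mod 64).
Since gcd(57, 64) = 1, 57 is invertible modulo 64, therefore u − v ≡ 0 (mod 64), i.e. u = v.
Hence f is injective.
We now compute 57⁻¹ mod 64 explicitly. Euclid's algorithm: 64 = 1·57 + 7, 57 = 8·7 + 1; back-substituting gives 1 = 9·57 − 8·64, so 57⁻¹ ≡ 9 (mod 64).
Since f is injective, we compute f⁻¹(37): solve 57x + 50 ≡ 37 (mod 64), i.e. 57x ≡ 51 (mod 64).
Multiplying by 57⁻¹ = 9 gives x ≡ 9·51 = 459 = 7·64 + 11 ≡ 11 (mod 64).
Check: f(11) = 57·11 + 50 = 677 = 10·64 + 37 ≡ 37 (mod 64).

11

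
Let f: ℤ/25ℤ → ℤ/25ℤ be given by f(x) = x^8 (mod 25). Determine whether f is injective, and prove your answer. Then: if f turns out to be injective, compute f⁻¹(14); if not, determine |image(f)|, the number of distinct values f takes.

f(3): Repeated squaring mod 25: 3^1 ≡ 3, 3^2 ≡ 3² = 9, 3^4 ≡ 9² = 81 ≡ 6, 3^8 ≡ 6² = 36 ≡ 11. So 3^8 ≡ 11 (mod 25).
f(4): Repeated squaring mod 25: 4^1 ≡ 4, 4^2 ≡ 4² = 16, 4^4 ≡ 16² = 256 ≡ 6, 4^8 ≡ 6² = 36 ≡ 11. So 4^8 ≡ 11 (mod 25).
So f(3) = f(4) = 11 while 3 ≠ 4, hence f is not injective.
Since f is not injective, we determine |image(f)|. Computing x^8 mod 25 for each x (by repeated squaring, reducing mod 25 at every step), the values f(0), f(1), …, f(24) are: 0, 1, 6, 11, 11, 0, 16, 1, 16, 21, 0, 6, 21, 21, 6, 0, 21, 16, 1, 16, 0, 11, 11, 6, 1.
The distinct values are {0, 1, 6, 11, 16, 21}; there are 6 of them.

6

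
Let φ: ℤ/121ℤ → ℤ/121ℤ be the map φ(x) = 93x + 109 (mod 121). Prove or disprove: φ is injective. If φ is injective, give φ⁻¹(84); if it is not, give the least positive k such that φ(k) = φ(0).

83

If φ(s) = φ(t), then 93s ≡ 93t (mod 121). Because gcd(93, 121) = 1, we may cancel 93 to get s ≡ t (mod 121).
Therefore φ is injective.
We now compute 93⁻¹ mod 121 explicitly. Euclid's algorithm: 121 = 1·93 + 28, 93 = 3·28 + 9, 28 = 3·9 + 1; back-substituting gives 1 = 108·93 − 83·121, so 93⁻¹ ≡ 108 (mod 121).
Since φ is injective, we find φ⁻¹(84): we need 93x ≡ 84 − 109 ≡ 96 (mod 121). Using 93⁻¹ = 108: x ≡ 108·96 = 10368 = 85·121 + 83, so x = 83.
Check: φ(83) = 93·83 + 109 = 7828 = 64·121 + 84 ≡ 84 (mod 121).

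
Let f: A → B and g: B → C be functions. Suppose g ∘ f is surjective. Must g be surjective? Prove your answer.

surjective

Let c ∈ C. Since g ∘ f is surjective, some a ∈ A has g(f(a)) = c. Then b = f(a) ∈ B satisfies g(b) = c. So g is surjective.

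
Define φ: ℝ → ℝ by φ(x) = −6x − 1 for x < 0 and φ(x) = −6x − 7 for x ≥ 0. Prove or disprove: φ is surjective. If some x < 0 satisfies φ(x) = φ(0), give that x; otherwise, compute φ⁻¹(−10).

1/2

Both pieces are strictly decreasing (slopes −6 and −6), so each is injective on its own interval.
The left piece maps (−∞, 0) onto (−1, ∞); the right piece maps [0, ∞) onto (−∞, −7].
The union (−1, ∞) ∪ (−∞, −7] omits the interval between −1 and −7; in particular −1 has no preimage. So φ is not surjective.
Because the two images are disjoint, no x < 0 has φ(x) = φ(0), so we compute φ⁻¹(−10): −10 lies in (−∞, −7], so solve −6x − 7 = −10: x = (−10 + 7)/(−6) = 1/2.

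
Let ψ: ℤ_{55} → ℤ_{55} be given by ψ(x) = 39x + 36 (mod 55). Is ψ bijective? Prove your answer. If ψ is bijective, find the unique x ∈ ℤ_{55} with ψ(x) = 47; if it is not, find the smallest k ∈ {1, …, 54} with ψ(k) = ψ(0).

44

Suppose ψ(u) = ψ(v) in ℤ_{55}. Then 39u + 36 ≡ 39v + 36 (mod 55), thus 39(u − v) ≡ 0 (mod 55).
Since gcd(39, 55) = 1, 39 is invertible modulo 55, so u − v ≡ 0 (mod 55), i.e. u = v.
We now compute 39⁻¹ mod 55 explicitly. Euclid's algorithm: 55 = 1·39 + 16, 39 = 2·16 + 7, 16 = 2·7 + 2, 7 = 3·2 + 1; back-substituting gives 1 = 24·39 − 17·55, so 39⁻¹ ≡ 24 (mod 55).
For any y ∈ ℤ_{55}, x = 24(y − 36) mod 55 satisfies ψ(x) = 39·24(y − 36) + 36 ≡ y (since 39·24 ≡ 1 mod 55). So every y has a preimage.
Thus ψ is bijective.
Since ψ is bijective, we compute ψ⁻¹(47): solve 39x + 36 ≡ 47 (mod 55), i.e. 39x ≡ 11 (mod 55).
Multiplying by 39⁻¹ = 24 gives x ≡ 24·11 = 264 = 4·55 + 44 ≡ 44 (mod 55).
Check: ψ(44) = 39·44 + 36 = 1752 = 31·55 + 47 ≡ 47 (mod 55).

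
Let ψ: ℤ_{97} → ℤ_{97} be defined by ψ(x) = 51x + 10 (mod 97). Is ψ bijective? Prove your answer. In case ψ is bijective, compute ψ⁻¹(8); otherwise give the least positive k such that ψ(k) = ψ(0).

38

If ψ(a) = ψ(b), then 51a ≡ 51b (mod 97). Because gcd(51, 97) = 1, we may cancel 51 to get a ≡ b (mod 97).
We now compute 51⁻¹ mod 97 explicitly. Euclid's algorithm: 97 = 1·51 + 46, 51 = 1·46 + 5, 46 = 9·5 + 1; back-substituting gives 1 = 78·51 − 41·97, so 51⁻¹ ≡ 78 (mod 97).
For any y ∈ ℤ_{97}, x = 78(y − 10) mod 97 satisfies ψ(x) = 51·78(y − 10) + 10 ≡ y (since 51·78 ≡ 1 mod 97). So every y has a preimage.
Thus ψ is bijective.
Since ψ is bijective, we find ψ⁻¹(8): we need 51x ≡ 8 − 10 ≡ 95 (mod 97). Using 51⁻¹ = 78: x ≡ 78·95 = 7410 = 76·97 + 38, so x = 38.
Check: ψ(38) = 51·38 + 10 = 1948 = 20·97 + 8 ≡ 8 (mod 97).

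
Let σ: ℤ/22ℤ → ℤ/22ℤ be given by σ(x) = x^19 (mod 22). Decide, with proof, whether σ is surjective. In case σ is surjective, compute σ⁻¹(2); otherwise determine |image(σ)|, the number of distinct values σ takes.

Computing x^19 mod 22 for each x (by repeated squaring, reducing mod 22 at every step), the values σ(0), σ(1), …, σ(21) are: 0, 1, 6, 15, 14, 9, 2, 19, 18, 5, 10, 11, 12, 17, 4, 3, 20, 13, 8, 7, 16, 21.
Every element of ℤ/22ℤ appears exactly once in this list, so σ is a bijection, and in particular surjective.
Since σ is surjective, we read off the preimage of 2 from the same table: σ(6) = 2, so σ⁻¹(2) = 6.

6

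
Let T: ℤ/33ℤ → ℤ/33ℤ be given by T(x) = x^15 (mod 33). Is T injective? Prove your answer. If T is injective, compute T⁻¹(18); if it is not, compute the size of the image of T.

9

T(1) = 1^15 = 1.
T(4): Repeated squaring mod 33: 4^1 ≡ 4, 4^2 ≡ 4² = 16, 4^4 ≡ 16² = 256 ≡ 25, 4^8 ≡ 25² = 625 ≡ 31. Since 15 = 8 + 4 + 2 + 1, 4^15 ≡ 31·25·16·4: 31·25 = 775 ≡ 16, then 16·16 = 256 ≡ 25, then 25·4 = 100 ≡ 1. So 4^15 ≡ 1 (mod 33).
So T(1) = T(4) = 1 while 1 ≠ 4, therefore T is not injective.
Since T is not injective, we determine |image(T)|. Computing x^15 mod 33 for each x (by repeated squaring, reducing mod 33 at every step), the values T(0), T(1), …, T(32) are: 0, 1, 32, 12, 1, 23, 21, 10, 32, 12, 10, 11, 12, 10, 23, 12, 1, 32, 21, 10, 23, 21, 22, 23, 21, 1, 23, 12, 10, 32, 21, 1, 32.
The distinct values are {0, 1, 10, 11, 12, 21, 22, 23, 32}; there are 9 of them.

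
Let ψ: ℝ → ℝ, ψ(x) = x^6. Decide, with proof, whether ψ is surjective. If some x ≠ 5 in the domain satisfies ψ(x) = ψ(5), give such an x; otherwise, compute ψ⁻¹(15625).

-5

Since 6 is even, x^6 ≥ 0 for all x ∈ ℝ, so −1 ∈ ℝ has no preimage. Thus ψ is not surjective.
For the follow-up, such an x exists: taking x = −5 ∈ ℝ gives ψ(−5) = 15625 = ψ(5) with −5 ≠ 5.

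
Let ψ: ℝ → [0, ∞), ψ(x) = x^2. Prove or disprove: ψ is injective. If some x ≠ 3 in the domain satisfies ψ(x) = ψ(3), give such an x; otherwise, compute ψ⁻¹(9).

ψ(3) = 9 = (−3)^2 = ψ(−3) (since 2 is even), with 3 ≠ −3. So ψ is not injective.
For the follow-up, such an x exists: taking x = −3 ∈ ℝ gives ψ(−3) = 9 = ψ(3) with −3 ≠ 3.

-3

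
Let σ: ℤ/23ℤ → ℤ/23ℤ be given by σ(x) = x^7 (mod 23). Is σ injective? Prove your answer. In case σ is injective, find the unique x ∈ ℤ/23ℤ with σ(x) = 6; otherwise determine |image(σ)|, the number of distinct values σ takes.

Since 23 is prime, the nonzero elements of ℤ/23ℤ form a cyclic group of order 22.
As gcd(7, 22) = 1, raising to the 7th power is a bijection on this group: if a^7 ≡ b^7 then (ab^{−1})^7 = 1, and the only element of order dividing gcd(7, 22) = 1 is 1, so a = b.
With σ(0) = 0 this makes σ injective on all of ℤ/23ℤ, hence bijective (finite equal-size domain and codomain). In particular σ is injective.
Since σ is injective, we find the preimage of 6. The inverse of x ↦ x^7 on (ℤ/23ℤ)^× is x ↦ x^19, because 7·19 = 133 = 6·22 + 1 ≡ 1 (mod 22) and x^{22} = 1 for x ≠ 0 (Fermat). So σ⁻¹(6) = 6^19 mod 23.
Repeated squaring mod 23: 6^1 ≡ 6, 6^2 ≡ 6² = 36 ≡ 13, 6^4 ≡ 13² = 169 ≡ 8, 6^8 ≡ 8² = 64 ≡ 18, 6^16 ≡ 18² = 324 ≡ 2. Since 19 = 16 + 2 + 1, 6^19 ≡ 2·13·6: 2·13 = 26 ≡ 3, then 3·6 = 18. So 6^19 ≡ 18 (mod 23).
Hence σ⁻¹(6) = 18.

18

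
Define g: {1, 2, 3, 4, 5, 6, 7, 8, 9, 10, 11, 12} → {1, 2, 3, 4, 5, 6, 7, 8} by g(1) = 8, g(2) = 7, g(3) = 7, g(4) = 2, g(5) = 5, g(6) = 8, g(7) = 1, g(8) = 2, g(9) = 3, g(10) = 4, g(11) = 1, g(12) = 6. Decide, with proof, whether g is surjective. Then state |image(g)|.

8

Every element of the codomain has a preimage: 1 = g(7), 2 = g(4), 3 = g(9), 4 = g(10), 5 = g(5), 6 = g(12), 7 = g(2), 8 = g(1).
Hence g is surjective.
The image of g is {1, 2, 3, 4, 5, 6, 7, 8}, which has 8 elements.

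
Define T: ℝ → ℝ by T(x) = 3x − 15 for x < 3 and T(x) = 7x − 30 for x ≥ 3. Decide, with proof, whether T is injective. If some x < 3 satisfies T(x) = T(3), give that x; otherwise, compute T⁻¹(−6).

Both pieces are strictly increasing (slopes 3 and 7), so each is injective on its own interval.
The left piece maps (−∞, 3) onto (−∞, −6); the right piece maps [3, ∞) onto [−9, ∞).
These images overlap. In particular T(3) = −9 (right piece), and solving 3x − 15 = −9 on the left piece gives x = 2 < 3.
So T(2) = T(3) with 2 ≠ 3, and T is not injective. This x = 2 is the requested value below 3.

2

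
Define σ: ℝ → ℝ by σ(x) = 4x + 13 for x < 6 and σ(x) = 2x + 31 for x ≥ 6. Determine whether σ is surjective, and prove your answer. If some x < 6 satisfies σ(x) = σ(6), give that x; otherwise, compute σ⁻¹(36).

Both pieces are strictly increasing (slopes 4 and 2), so each is injective on its own interval.
The left piece maps (−∞, 6) onto (−∞, 37); the right piece maps [6, ∞) onto [43, ∞).
The union (−∞, 37) ∪ [43, ∞) omits the interval between 37 and 43; in particular 37 has no preimage. So σ is not surjective.
Because the two images are disjoint, no x < 6 has σ(x) = σ(6), so we compute σ⁻¹(36): 36 lies in (−∞, 37), so solve 4x + 13 = 36: x = (36 − 13)/4 = 23/4.

23/4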